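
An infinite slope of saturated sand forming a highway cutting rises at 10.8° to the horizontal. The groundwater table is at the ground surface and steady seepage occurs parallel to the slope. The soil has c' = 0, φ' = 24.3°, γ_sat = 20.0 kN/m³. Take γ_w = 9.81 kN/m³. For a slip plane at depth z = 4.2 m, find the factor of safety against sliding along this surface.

With seepage parallel to the slope and the water table at the surface, the effective normal stress on the slip plane uses the buoyant unit weight γ' = γ_sat − γ_w while the driving shear stress uses γ_sat:
FS = [c' + γ' z cos²β tanφ'] / [γ_sat z sinβ cosβ]
(For c' = 0 this reduces to FS = (γ'/γ_sat)·tanφ'/tanβ.)
γ' = 20.0 − 9.81 = 10.19 kN/m³
Numerator = 0.0 + 10.19·4.2·cos²10.8°·tan24.3° = 0.0 + 10.19·4.2·0.9649·0.4515 = 18.646 kPa
Denominator = 20.0·4.2·sin10.8°·cos10.8° = 20.0·4.2·0.1874·0.9823 = 15.461 kPa
FS = 18.646 / 15.461 = 1.206

FS = 1.21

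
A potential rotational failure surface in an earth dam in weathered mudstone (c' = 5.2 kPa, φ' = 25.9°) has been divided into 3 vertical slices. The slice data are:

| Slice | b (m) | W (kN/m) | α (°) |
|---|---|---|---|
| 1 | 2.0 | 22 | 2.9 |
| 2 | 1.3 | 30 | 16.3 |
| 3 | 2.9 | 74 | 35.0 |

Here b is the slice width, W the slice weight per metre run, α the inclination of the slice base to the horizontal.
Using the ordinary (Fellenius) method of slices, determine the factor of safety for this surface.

Ordinary method of slices: FS = Σ[c'·Δl_i + (W_i cosα_i)·tanφ'] / Σ W_i sinα_i, with Δl_i = b_i / cosα_i.
Slice 1: Δl = 2.0/cos2.9° = 2.003 m; N'_1 = 22·cos2.9° = 22.0; c'Δl = 10.41; W sinα = 1.1
Slice 2: Δl = 1.3/cos16.3° = 1.354 m; N'_2 = 30·cos16.3° = 28.8; c'Δl = 7.04; W sinα = 8.4
Slice 3: Δl = 2.9/cos35.0° = 3.540 m; N'_3 = 74·cos35.0° = 60.6; c'Δl = 18.41; W sinα = 42.4
Σc'Δl = 35.9 kN/m; ΣN' = 111.4 kN/m; ΣW sinα = 52.0 kN/m
Resisting = 35.9 + 111.4·tan25.9° = 35.9 + 54.1 = 90.0 kN/m
FS = 90.0 / 52.0 = 1.731

FS = 1.73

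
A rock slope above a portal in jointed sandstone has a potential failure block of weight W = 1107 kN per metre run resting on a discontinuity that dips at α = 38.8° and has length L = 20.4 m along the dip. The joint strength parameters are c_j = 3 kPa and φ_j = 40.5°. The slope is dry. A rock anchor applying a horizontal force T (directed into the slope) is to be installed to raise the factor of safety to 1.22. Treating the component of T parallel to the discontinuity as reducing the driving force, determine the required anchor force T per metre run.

Resolving forces along and normal to the sliding plane, with the horizontal anchor force T adding T·sinα to the effective normal force and T·cosα acting up the plane against the driving force:
FS = [c_jL + (W cosα + T sinα) tanφ_j] / [W sinα − T cosα]
Without the anchor: N' = 862.7 kN/m, driving T_d = 693.7 kN/m, resisting R = 3·20.4 + 862.7·tan40.5° = 798.0 kN/m, FS = 1.15.
Setting FS = 1.22 and solving for T:
1.22·(693.7 − T cos38.8°) = 798.0 + T sin38.8°·tan40.5°
T·(sin38.8°·tan40.5° + 1.22·cos38.8°) = 1.22·693.7 − 798.0
T·(0.6266·0.8541 + 1.22·0.7793) = 846.3 − 798.0 = 48.2
T·1.4860 = 48.2
T = 32.4 kN/m

T = 32 kN/m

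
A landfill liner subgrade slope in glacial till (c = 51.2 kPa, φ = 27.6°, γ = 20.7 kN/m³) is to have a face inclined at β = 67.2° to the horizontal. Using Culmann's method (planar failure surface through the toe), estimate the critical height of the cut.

Culmann's analysis gives the critical failure plane at α_cr = (β + φ)/2 = (67.2 + 27.6)/2 = 47.4°, and the critical height
H_c = (4c/γ) · sinβ cosφ / [1 − cos(β − φ)]
    = (4·51.2/20.7) · sin67.2°·cos27.6° / [1 − cos(39.6°)]
    = 9.894 · 0.9219·0.8862 / [1 − 0.7705]
    = 9.894 · 0.8170 / 0.2295
    = 35.22 m

H_c = 35.22 m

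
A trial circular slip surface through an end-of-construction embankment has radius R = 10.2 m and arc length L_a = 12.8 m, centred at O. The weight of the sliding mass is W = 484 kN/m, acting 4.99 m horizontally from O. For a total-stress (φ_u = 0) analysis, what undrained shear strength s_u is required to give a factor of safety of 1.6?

s_u = 29.6 kPa

FS = s_u·L_a·R / (W·d), so s_u = FS·W·d / (L_a·R).
s_u = 1.6·484·4.99 / (12.80·10.2) = 3864.3 / 130.56 = 29.60 kPa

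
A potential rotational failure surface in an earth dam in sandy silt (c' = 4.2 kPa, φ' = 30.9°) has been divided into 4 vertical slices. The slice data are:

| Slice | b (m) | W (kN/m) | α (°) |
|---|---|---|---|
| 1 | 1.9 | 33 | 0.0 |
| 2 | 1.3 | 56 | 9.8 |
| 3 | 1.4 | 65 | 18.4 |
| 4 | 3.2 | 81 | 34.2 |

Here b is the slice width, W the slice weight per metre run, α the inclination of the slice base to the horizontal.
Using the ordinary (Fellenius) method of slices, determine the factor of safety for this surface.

FS = 2.19

Ordinary method of slices: FS = Σ[c'·Δl_i + (W_i cosα_i)·tanφ'] / Σ W_i sinα_i, with Δl_i = b_i / cosα_i.
Slice 1: Δl = 1.9/cos0.0° = 1.900 m; N'_1 = 33·cos0.0° = 33.0; c'Δl = 7.98; W sinα = 0.0
Slice 2: Δl = 1.3/cos9.8° = 1.319 m; N'_2 = 56·cos9.8° = 55.2; c'Δl = 5.54; W sinα = 9.5
Slice 3: Δl = 1.4/cos18.4° = 1.475 m; N'_3 = 65·cos18.4° = 61.7; c'Δl = 6.20; W sinα = 20.5
Slice 4: Δl = 3.2/cos34.2° = 3.869 m; N'_4 = 81·cos34.2° = 67.0; c'Δl = 16.25; W sinα = 45.5
Σc'Δl = 36.0 kN/m; ΣN' = 216.9 kN/m; ΣW sinα = 75.6 kN/m
Resisting = 36.0 + 216.9·tan30.9° = 36.0 + 129.8 = 165.8 kN/m
FS = 165.8 / 75.6 = 2.193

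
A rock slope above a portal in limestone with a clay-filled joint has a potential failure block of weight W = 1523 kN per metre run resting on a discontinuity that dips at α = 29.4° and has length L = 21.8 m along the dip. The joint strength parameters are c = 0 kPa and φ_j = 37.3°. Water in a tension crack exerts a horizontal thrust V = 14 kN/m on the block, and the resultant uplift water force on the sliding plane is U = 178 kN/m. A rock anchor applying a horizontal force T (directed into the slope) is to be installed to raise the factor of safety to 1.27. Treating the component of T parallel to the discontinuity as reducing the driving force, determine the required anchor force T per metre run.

Resolving forces along and normal to the sliding plane, with the horizontal anchor force T adding T·sinα to the effective normal force and T·cosα acting up the plane against the driving force:
FS = [cL + (W cosα − U − V sinα + T sinα) tanφ_j] / [W sinα + V cosα − T cosα]
Without the anchor: N' = 1142.0 kN/m, driving T_d = 759.8 kN/m, resisting R = 0·21.8 + 1142.0·tan37.3° = 870.0 kN/m, FS = 1.14.
Setting FS = 1.27 and solving for T:
1.27·(759.8 − T cos29.4°) = 870.0 + T sin29.4°·tan37.3°
T·(sin29.4°·tan37.3° + 1.27·cos29.4°) = 1.27·759.8 − 870.0
T·(0.4909·0.7618 + 1.27·0.8712) = 965.0 − 870.0 = 95.0
T·1.4804 = 95.0
T = 64.2 kN/m

T = 64 kN/m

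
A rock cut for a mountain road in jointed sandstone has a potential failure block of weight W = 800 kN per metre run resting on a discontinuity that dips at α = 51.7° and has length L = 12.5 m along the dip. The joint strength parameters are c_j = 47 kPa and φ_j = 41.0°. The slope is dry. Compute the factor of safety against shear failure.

FS = 1.62

Resolving the block weight along and normal to the plane and applying the Mohr–Coulomb strength on the joint:
N' = W cosα = 800·cos51.7° = 495.8 kN/m
Driving force T = W sinα = 800·sin51.7° = 627.8 kN/m
Resisting force R = c_j·L + N'·tanφ_j = 47·12.5 + 495.8·tan41.0° = 587.5 + 431.0 = 1018.5 kN/m
FS = R / T = 1018.5 / 627.8 = 1.622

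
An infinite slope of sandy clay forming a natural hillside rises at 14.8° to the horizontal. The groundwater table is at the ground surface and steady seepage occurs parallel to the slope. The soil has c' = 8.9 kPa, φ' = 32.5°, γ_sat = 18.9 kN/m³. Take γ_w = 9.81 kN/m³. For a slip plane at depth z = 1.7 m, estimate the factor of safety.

FS = 2.28

With seepage parallel to the slope and the water table at the surface, the effective normal stress on the slip plane uses the buoyant unit weight γ' = γ_sat − γ_w while the driving shear stress uses γ_sat:
FS = [c' + γ' z cos²β tanφ'] / [γ_sat z sinβ cosβ]
γ' = 18.9 − 9.81 = 9.09 kN/m³
Numerator = 8.9 + 9.09·1.7·cos²14.8°·tan32.5° = 8.9 + 9.09·1.7·0.9347·0.6371 = 18.102 kPa
Denominator = 18.9·1.7·sin14.8°·cos14.8° = 18.9·1.7·0.2554·0.9668 = 7.935 kPa
FS = 18.102 / 7.935 = 2.281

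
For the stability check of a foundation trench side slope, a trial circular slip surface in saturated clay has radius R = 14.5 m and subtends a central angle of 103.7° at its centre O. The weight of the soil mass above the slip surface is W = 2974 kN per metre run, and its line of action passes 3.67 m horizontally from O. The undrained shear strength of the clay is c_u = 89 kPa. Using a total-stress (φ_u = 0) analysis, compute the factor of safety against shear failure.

FS = 3.10

Taking moments about the centre O, the resisting moment is provided by the undrained shear strength acting along the arc:
Arc length L_a = R·θ = 14.5·(103.7°·π/180) = 14.5·1.8099 = 26.24 m
M_R = c_u·L_a·R = 89·26.24·14.5 = 33867.4 kN·m/m
M_D = W·d = 2974·3.67 = 10914.6 kN·m/m
FS = M_R / M_D = 33867.4 / 10914.6 = 3.103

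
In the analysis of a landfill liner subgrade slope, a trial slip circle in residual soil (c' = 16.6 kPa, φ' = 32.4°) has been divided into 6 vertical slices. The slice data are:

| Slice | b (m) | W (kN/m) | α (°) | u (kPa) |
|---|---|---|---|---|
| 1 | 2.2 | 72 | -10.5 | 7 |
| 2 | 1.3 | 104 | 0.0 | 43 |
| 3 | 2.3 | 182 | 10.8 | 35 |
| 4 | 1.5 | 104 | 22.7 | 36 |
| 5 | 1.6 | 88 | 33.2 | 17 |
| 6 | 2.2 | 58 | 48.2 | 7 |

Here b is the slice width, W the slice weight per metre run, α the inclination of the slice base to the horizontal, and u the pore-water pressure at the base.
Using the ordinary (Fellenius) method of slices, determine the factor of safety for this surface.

Ordinary method of slices: FS = Σ[c'·Δl_i + (W_i cosα_i − u_i·Δl_i)·tanφ'] / Σ W_i sinα_i, with Δl_i = b_i / cosα_i.
Slice 1: Δl = 2.2/cos(-10.5°) = 2.237 m; N'_1 = 72·cos(-10.5°) − 7·2.237 = 55.1; c'Δl = 37.14; W sinα = -13.1
Slice 2: Δl = 1.3/cos0.0° = 1.300 m; N'_2 = 104·cos0.0° − 43·1.300 = 48.1; c'Δl = 21.58; W sinα = 0.0
Slice 3: Δl = 2.3/cos10.8° = 2.341 m; N'_3 = 182·cos10.8° − 35·2.341 = 96.8; c'Δl = 38.87; W sinα = 34.1
Slice 4: Δl = 1.5/cos22.7° = 1.626 m; N'_4 = 104·cos22.7° − 36·1.626 = 37.4; c'Δl = 26.99; W sinα = 40.1
Slice 5: Δl = 1.6/cos33.2° = 1.912 m; N'_5 = 88·cos33.2° − 17·1.912 = 41.1; c'Δl = 31.74; W sinα = 48.2
Slice 6: Δl = 2.2/cos48.2° = 3.301 m; N'_6 = 58·cos48.2° − 7·3.301 = 15.6; c'Δl = 54.79; W sinα = 43.2
Σc'Δl = 211.1 kN/m; ΣN' = 294.1 kN/m; ΣW sinα = 152.5 kN/m
Resisting = 211.1 + 294.1·tan32.4° = 211.1 + 186.7 = 397.8 kN/m
FS = 397.8 / 152.5 = 2.608

FS = 2.61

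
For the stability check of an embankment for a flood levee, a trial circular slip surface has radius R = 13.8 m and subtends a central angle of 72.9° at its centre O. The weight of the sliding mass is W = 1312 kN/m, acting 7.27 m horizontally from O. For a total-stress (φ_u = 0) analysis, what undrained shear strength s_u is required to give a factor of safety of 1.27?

FS = s_u·L_a·R / (W·d), so s_u = FS·W·d / (L_a·R).
Arc length L_a = R·θ = 13.8·(72.9°·π/180) = 13.8·1.2723 = 17.56 m
s_u = 1.27·1312·7.27 / (17.56·13.8) = 12113.6 / 242.31 = 49.99 kPa

s_u = 50.0 kPa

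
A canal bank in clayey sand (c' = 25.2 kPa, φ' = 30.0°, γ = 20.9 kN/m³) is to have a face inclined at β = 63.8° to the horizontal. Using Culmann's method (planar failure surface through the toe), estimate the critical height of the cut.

H_c = 22.17 m

Culmann's analysis gives the critical failure plane at α_cr = (β + φ')/2 = (63.8 + 30.0)/2 = 46.9°, and the critical height
H_c = (4c'/γ) · sinβ cosφ' / [1 − cos(β − φ')]
    = (4·25.2/20.9) · sin63.8°·cos30.0° / [1 − cos(33.8°)]
    = 4.823 · 0.8973·0.8660 / [1 − 0.8310]
    = 4.823 · 0.7770 / 0.1690
    = 22.17 m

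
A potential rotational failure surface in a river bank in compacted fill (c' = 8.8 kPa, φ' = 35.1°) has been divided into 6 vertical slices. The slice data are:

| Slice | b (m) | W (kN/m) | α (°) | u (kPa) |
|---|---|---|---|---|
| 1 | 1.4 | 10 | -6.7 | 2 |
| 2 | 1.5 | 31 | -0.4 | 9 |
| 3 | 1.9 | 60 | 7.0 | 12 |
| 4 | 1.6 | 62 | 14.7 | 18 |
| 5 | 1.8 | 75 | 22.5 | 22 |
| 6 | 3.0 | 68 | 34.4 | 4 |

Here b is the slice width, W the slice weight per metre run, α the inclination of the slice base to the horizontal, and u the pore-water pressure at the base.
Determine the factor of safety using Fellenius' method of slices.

Ordinary method of slices: FS = Σ[c'·Δl_i + (W_i cosα_i − u_i·Δl_i)·tanφ'] / Σ W_i sinα_i, with Δl_i = b_i / cosα_i.
Slice 1: Δl = 1.4/cos(-6.7°) = 1.410 m; N'_1 = 10·cos(-6.7°) − 2·1.410 = 7.1; c'Δl = 12.40; W sinα = -1.2
Slice 2: Δl = 1.5/cos(-0.4°) = 1.500 m; N'_2 = 31·cos(-0.4°) − 9·1.500 = 17.5; c'Δl = 13.20; W sinα = -0.2
Slice 3: Δl = 1.9/cos7.0° = 1.914 m; N'_3 = 60·cos7.0° − 12·1.914 = 36.6; c'Δl = 16.85; W sinα = 7.3
Slice 4: Δl = 1.6/cos14.7° = 1.654 m; N'_4 = 62·cos14.7° − 18·1.654 = 30.2; c'Δl = 14.56; W sinα = 15.7
Slice 5: Δl = 1.8/cos22.5° = 1.948 m; N'_5 = 75·cos22.5° − 22·1.948 = 26.4; c'Δl = 17.15; W sinα = 28.7
Slice 6: Δl = 3.0/cos34.4° = 3.636 m; N'_6 = 68·cos34.4° − 4·3.636 = 41.6; c'Δl = 32.00; W sinα = 38.4
Σc'Δl = 106.1 kN/m; ΣN' = 159.4 kN/m; ΣW sinα = 88.8 kN/m
Resisting = 106.1 + 159.4·tan35.1° = 106.1 + 112.0 = 218.2 kN/m
FS = 218.2 / 88.8 = 2.457

FS = 2.46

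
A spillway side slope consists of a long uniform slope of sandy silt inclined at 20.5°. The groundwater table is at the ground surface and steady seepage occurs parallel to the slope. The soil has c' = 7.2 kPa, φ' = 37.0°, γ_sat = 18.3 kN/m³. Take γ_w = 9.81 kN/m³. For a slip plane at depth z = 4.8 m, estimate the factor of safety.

With seepage parallel to the slope and the water table at the surface, the effective normal stress on the slip plane uses the buoyant unit weight γ' = γ_sat − γ_w while the driving shear stress uses γ_sat:
FS = [c' + γ' z cos²β tanφ'] / [γ_sat z sinβ cosβ]
γ' = 18.3 − 9.81 = 8.49 kN/m³
Numerator = 7.2 + 8.49·4.8·cos²20.5°·tan37.0° = 7.2 + 8.49·4.8·0.8774·0.7536 = 34.143 kPa
Denominator = 18.3·4.8·sin20.5°·cos20.5° = 18.3·4.8·0.3502·0.9367 = 28.814 kPa
FS = 34.143 / 28.814 = 1.185

FS = 1.18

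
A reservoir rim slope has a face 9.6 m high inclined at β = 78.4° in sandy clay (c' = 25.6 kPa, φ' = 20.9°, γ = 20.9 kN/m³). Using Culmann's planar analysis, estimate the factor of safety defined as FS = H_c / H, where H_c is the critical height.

FS = 1.01

H_c = (4c'/γ) · sinβ cosφ' / [1 − cos(β − φ')]
    = (4·25.6/20.9) · sin78.4°·cos20.9° / [1 − cos57.5°]
    = 4.900 · 0.9151 / 0.4627 = 9.69 m
FS = H_c / H = 9.69 / 9.6 = 1.009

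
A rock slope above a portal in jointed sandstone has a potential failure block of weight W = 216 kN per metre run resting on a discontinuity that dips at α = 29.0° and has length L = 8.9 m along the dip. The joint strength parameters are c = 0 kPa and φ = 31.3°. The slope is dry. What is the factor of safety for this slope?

FS = 1.10

Resolving the block weight along and normal to the plane and applying the Mohr–Coulomb strength on the joint:
N' = W cosα = 216·cos29.0° = 188.9 kN/m
Driving force T = W sinα = 216·sin29.0° = 104.7 kN/m
Resisting force R = c·L + N'·tanφ = 0·8.9 + 188.9·tan31.3° = 0.0 + 114.9 = 114.9 kN/m
FS = R / T = 114.9 / 104.7 = 1.097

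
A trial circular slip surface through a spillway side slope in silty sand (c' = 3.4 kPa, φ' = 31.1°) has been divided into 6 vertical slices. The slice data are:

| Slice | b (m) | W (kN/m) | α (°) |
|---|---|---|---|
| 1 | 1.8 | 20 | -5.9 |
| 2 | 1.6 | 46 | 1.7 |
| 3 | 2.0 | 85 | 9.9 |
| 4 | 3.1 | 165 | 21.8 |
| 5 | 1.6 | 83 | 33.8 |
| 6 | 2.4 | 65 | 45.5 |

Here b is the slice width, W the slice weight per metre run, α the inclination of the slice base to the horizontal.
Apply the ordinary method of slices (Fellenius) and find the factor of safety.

Ordinary method of slices: FS = Σ[c'·Δl_i + (W_i cosα_i)·tanφ'] / Σ W_i sinα_i, with Δl_i = b_i / cosα_i.
Slice 1: Δl = 1.8/cos(-5.9°) = 1.810 m; N'_1 = 20·cos(-5.9°) = 19.9; c'Δl = 6.15; W sinα = -2.1
Slice 2: Δl = 1.6/cos1.7° = 1.601 m; N'_2 = 46·cos1.7° = 46.0; c'Δl = 5.44; W sinα = 1.4
Slice 3: Δl = 2.0/cos9.9° = 2.030 m; N'_3 = 85·cos9.9° = 83.7; c'Δl = 6.90; W sinα = 14.6
Slice 4: Δl = 3.1/cos21.8° = 3.339 m; N'_4 = 165·cos21.8° = 153.2; c'Δl = 11.35; W sinα = 61.3
Slice 5: Δl = 1.6/cos33.8° = 1.925 m; N'_5 = 83·cos33.8° = 69.0; c'Δl = 6.55; W sinα = 46.2
Slice 6: Δl = 2.4/cos45.5° = 3.424 m; N'_6 = 65·cos45.5° = 45.6; c'Δl = 11.64; W sinα = 46.4
Σc'Δl = 48.0 kN/m; ΣN' = 417.3 kN/m; ΣW sinα = 167.7 kN/m
Resisting = 48.0 + 417.3·tan31.1° = 48.0 + 251.8 = 299.8 kN/m
FS = 299.8 / 167.7 = 1.787

FS = 1.79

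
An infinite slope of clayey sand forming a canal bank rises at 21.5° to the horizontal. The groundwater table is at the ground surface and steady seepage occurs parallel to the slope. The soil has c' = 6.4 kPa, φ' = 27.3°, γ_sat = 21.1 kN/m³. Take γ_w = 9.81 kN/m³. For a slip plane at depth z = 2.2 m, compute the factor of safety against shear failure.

FS = 1.11

With seepage parallel to the slope and the water table at the surface, the effective normal stress on the slip plane uses the buoyant unit weight γ' = γ_sat − γ_w while the driving shear stress uses γ_sat:
FS = [c' + γ' z cos²β tanφ'] / [γ_sat z sinβ cosβ]
γ' = 21.1 − 9.81 = 11.29 kN/m³
Numerator = 6.4 + 11.29·2.2·cos²21.5°·tan27.3° = 6.4 + 11.29·2.2·0.8657·0.5161 = 17.498 kPa
Denominator = 21.1·2.2·sin21.5°·cos21.5° = 21.1·2.2·0.3665·0.9304 = 15.829 kPa
FS = 17.498 / 15.829 = 1.105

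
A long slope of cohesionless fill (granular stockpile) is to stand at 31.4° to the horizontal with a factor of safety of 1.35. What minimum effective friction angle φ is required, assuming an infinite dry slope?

FS = tanφ/tanβ ⇒ tanφ = FS · tanβ = 1.35 · tan31.4° = 0.8240
φ = arctan(0.8240) = 39.49°

φ = 39.5°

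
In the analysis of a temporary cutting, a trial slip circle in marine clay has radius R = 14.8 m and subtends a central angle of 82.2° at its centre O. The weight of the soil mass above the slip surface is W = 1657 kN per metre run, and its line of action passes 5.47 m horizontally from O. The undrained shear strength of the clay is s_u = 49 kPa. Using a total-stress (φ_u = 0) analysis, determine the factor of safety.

FS = 1.70

Taking moments about the centre O, the resisting moment is provided by the undrained shear strength acting along the arc:
Arc length L_a = R·θ = 14.8·(82.2°·π/180) = 14.8·1.4347 = 21.23 m
M_R = s_u·L_a·R = 49·21.23·14.8 = 15398.2 kN·m/m
M_D = W·d = 1657·5.47 = 9063.8 kN·m/m
FS = M_R / M_D = 15398.2 / 9063.8 = 1.699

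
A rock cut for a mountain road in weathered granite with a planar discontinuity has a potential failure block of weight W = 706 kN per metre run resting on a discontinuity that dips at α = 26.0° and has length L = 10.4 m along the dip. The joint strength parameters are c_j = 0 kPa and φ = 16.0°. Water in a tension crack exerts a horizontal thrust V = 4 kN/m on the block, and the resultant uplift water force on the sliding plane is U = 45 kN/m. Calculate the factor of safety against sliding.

FS = 0.54

Resolving the block weight along and normal to the plane and applying the Mohr–Coulomb strength on the joint:
N' = W cosα − U − V sinα = 706·cos26.0° − 45 − 4·sin26.0° = 587.8 kN/m
Driving force T = W sinα + V cosα = 706·sin26.0° + 4·cos26.0° = 313.1 kN/m
Resisting force R = c_j·L + N'·tanφ = 0·10.4 + 587.8·tan16.0° = 0.0 + 168.5 = 168.5 kN/m
FS = R / T = 168.5 / 313.1 = 0.538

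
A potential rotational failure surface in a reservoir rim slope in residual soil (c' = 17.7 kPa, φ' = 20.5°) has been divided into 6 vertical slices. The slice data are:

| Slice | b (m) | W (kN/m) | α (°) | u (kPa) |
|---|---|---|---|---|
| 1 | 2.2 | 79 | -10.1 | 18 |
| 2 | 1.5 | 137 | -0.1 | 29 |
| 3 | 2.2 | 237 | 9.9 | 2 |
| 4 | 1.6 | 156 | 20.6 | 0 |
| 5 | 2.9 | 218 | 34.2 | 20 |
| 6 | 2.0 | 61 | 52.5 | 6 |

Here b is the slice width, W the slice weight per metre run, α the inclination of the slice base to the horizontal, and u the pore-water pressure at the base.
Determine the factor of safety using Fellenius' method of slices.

Ordinary method of slices: FS = Σ[c'·Δl_i + (W_i cosα_i − u_i·Δl_i)·tanφ'] / Σ W_i sinα_i, with Δl_i = b_i / cosα_i.
Slice 1: Δl = 2.2/cos(-10.1°) = 2.235 m; N'_1 = 79·cos(-10.1°) − 18·2.235 = 37.6; c'Δl = 39.55; W sinα = -13.9
Slice 2: Δl = 1.5/cos(-0.1°) = 1.500 m; N'_2 = 137·cos(-0.1°) − 29·1.500 = 93.5; c'Δl = 26.55; W sinα = -0.2
Slice 3: Δl = 2.2/cos9.9° = 2.233 m; N'_3 = 237·cos9.9° − 2·2.233 = 229.0; c'Δl = 39.53; W sinα = 40.7
Slice 4: Δl = 1.6/cos20.6° = 1.709 m; N'_4 = 156·cos20.6° − 0·1.709 = 146.0; c'Δl = 30.25; W sinα = 54.9
Slice 5: Δl = 2.9/cos34.2° = 3.506 m; N'_5 = 218·cos34.2° − 20·3.506 = 110.2; c'Δl = 62.06; W sinα = 122.5
Slice 6: Δl = 2.0/cos52.5° = 3.285 m; N'_6 = 61·cos52.5° − 6·3.285 = 17.4; c'Δl = 58.15; W sinα = 48.4
Σc'Δl = 256.1 kN/m; ΣN' = 633.7 kN/m; ΣW sinα = 252.5 kN/m
Resisting = 256.1 + 633.7·tan20.5° = 256.1 + 236.9 = 493.0 kN/m
FS = 493.0 / 252.5 = 1.953

FS = 1.95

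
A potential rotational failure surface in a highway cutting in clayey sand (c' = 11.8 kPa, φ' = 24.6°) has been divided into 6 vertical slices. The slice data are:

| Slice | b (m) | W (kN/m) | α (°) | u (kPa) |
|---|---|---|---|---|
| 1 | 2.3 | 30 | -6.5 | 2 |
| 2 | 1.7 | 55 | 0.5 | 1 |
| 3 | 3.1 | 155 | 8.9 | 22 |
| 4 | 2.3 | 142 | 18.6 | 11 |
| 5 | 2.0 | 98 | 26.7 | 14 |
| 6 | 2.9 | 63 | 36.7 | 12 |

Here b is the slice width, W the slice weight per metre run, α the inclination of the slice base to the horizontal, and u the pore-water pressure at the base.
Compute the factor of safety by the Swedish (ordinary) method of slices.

Ordinary method of slices: FS = Σ[c'·Δl_i + (W_i cosα_i − u_i·Δl_i)·tanφ'] / Σ W_i sinα_i, with Δl_i = b_i / cosα_i.
Slice 1: Δl = 2.3/cos(-6.5°) = 2.315 m; N'_1 = 30·cos(-6.5°) − 2·2.315 = 25.2; c'Δl = 27.32; W sinα = -3.4
Slice 2: Δl = 1.7/cos0.5° = 1.700 m; N'_2 = 55·cos0.5° − 1·1.700 = 53.3; c'Δl = 20.06; W sinα = 0.5
Slice 3: Δl = 3.1/cos8.9° = 3.138 m; N'_3 = 155·cos8.9° − 22·3.138 = 84.1; c'Δl = 37.03; W sinα = 24.0
Slice 4: Δl = 2.3/cos18.6° = 2.427 m; N'_4 = 142·cos18.6° − 11·2.427 = 107.9; c'Δl = 28.64; W sinα = 45.3
Slice 5: Δl = 2.0/cos26.7° = 2.239 m; N'_5 = 98·cos26.7° − 14·2.239 = 56.2; c'Δl = 26.42; W sinα = 44.0
Slice 6: Δl = 2.9/cos36.7° = 3.617 m; N'_6 = 63·cos36.7° − 12·3.617 = 7.1; c'Δl = 42.68; W sinα = 37.7
Σc'Δl = 182.1 kN/m; ΣN' = 333.8 kN/m; ΣW sinα = 148.0 kN/m
Resisting = 182.1 + 333.8·tan24.6° = 182.1 + 152.8 = 335.0 kN/m
FS = 335.0 / 148.0 = 2.263

FS = 2.26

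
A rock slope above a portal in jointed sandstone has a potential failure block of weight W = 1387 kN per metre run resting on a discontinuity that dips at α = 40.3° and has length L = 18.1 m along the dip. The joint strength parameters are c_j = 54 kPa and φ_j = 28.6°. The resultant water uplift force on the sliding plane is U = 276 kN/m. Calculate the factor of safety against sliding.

Resolving the block weight along and normal to the plane and applying the Mohr–Coulomb strength on the joint:
N' = W cosα − U = 1387·cos40.3° − 276 = 781.8 kN/m
Driving force T = W sinα = 1387·sin40.3° = 897.1 kN/m
Resisting force R = c_j·L + N'·tanφ_j = 54·18.1 + 781.8·tan28.6° = 977.4 + 426.3 = 1403.7 kN/m
FS = R / T = 1403.7 / 897.1 = 1.565

FS = 1.56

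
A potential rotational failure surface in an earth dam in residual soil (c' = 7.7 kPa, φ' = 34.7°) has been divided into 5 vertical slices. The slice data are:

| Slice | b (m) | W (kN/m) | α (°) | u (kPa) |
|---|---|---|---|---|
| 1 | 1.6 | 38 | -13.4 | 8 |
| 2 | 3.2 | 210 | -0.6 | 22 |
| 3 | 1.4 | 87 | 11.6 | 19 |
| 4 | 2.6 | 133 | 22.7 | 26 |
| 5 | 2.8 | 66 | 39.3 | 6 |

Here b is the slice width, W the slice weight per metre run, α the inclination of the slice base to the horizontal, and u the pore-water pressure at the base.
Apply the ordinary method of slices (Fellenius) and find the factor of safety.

Ordinary method of slices: FS = Σ[c'·Δl_i + (W_i cosα_i − u_i·Δl_i)·tanφ'] / Σ W_i sinα_i, with Δl_i = b_i / cosα_i.
Slice 1: Δl = 1.6/cos(-13.4°) = 1.645 m; N'_1 = 38·cos(-13.4°) − 8·1.645 = 23.8; c'Δl = 12.66; W sinα = -8.8
Slice 2: Δl = 3.2/cos(-0.6°) = 3.200 m; N'_2 = 210·cos(-0.6°) − 22·3.200 = 139.6; c'Δl = 24.64; W sinα = -2.2
Slice 3: Δl = 1.4/cos11.6° = 1.429 m; N'_3 = 87·cos11.6° − 19·1.429 = 58.1; c'Δl = 11.00; W sinα = 17.5
Slice 4: Δl = 2.6/cos22.7° = 2.818 m; N'_4 = 133·cos22.7° − 26·2.818 = 49.4; c'Δl = 21.70; W sinα = 51.3
Slice 5: Δl = 2.8/cos39.3° = 3.618 m; N'_5 = 66·cos39.3° − 6·3.618 = 29.4; c'Δl = 27.86; W sinα = 41.8
Σc'Δl = 97.9 kN/m; ΣN' = 300.2 kN/m; ΣW sinα = 99.6 kN/m
Resisting = 97.9 + 300.2·tan34.7° = 97.9 + 207.9 = 305.8 kN/m
FS = 305.8 / 99.6 = 3.069

FS = 3.07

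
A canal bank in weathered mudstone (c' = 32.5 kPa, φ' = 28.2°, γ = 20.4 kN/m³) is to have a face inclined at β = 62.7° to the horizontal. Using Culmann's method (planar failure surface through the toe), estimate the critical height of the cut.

H_c = 28.38 m

Culmann's analysis gives the critical failure plane at α_cr = (β + φ')/2 = (62.7 + 28.2)/2 = 45.5°, and the critical height
H_c = (4c'/γ) · sinβ cosφ' / [1 − cos(β − φ')]
    = (4·32.5/20.4) · sin62.7°·cos28.2° / [1 − cos(34.5°)]
    = 6.373 · 0.8886·0.8813 / [1 − 0.8241]
    = 6.373 · 0.7831 / 0.1759
    = 28.38 m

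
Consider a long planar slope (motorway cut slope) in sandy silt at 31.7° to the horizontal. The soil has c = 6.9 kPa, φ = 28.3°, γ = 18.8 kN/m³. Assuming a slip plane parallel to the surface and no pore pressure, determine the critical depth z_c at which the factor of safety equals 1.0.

z_c = 6.40 m

Setting FS = 1.00 in FS = [c + γz cos²β tanφ] / [γz sinβ cosβ] and solving for z:
z = c / [γ cosβ (FS·sinβ − cosβ·tanφ)]
  = 6.9 / [18.8·cos31.7°·(1.00·sin31.7° − cos31.7°·tan28.3°)]
  = 6.9 / [18.8·0.8508·(1.00·0.5255 − 0.8508·0.5384)]
  = 6.9 / 1.0774 = 6.404 m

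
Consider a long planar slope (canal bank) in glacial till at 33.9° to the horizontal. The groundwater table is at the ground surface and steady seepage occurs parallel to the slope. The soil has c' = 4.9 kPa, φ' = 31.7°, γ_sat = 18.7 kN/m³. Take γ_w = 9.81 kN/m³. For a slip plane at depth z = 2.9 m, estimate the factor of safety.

FS = 0.63

With seepage parallel to the slope and the water table at the surface, the effective normal stress on the slip plane uses the buoyant unit weight γ' = γ_sat − γ_w while the driving shear stress uses γ_sat:
FS = [c' + γ' z cos²β tanφ'] / [γ_sat z sinβ cosβ]
γ' = 18.7 − 9.81 = 8.89 kN/m³
Numerator = 4.9 + 8.89·2.9·cos²33.9°·tan31.7° = 4.9 + 8.89·2.9·0.6889·0.6176 = 15.869 kPa
Denominator = 18.7·2.9·sin33.9°·cos33.9° = 18.7·2.9·0.5577·0.8300 = 25.105 kPa
FS = 15.869 / 25.105 = 0.632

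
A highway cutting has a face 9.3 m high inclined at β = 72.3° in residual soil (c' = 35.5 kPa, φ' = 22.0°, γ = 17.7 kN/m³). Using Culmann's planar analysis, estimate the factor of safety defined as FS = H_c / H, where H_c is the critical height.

H_c = (4c'/γ) · sinβ cosφ' / [1 − cos(β − φ')]
    = (4·35.5/17.7) · sin72.3°·cos22.0° / [1 − cos50.3°]
    = 8.023 · 0.8833 / 0.3612 = 19.62 m
FS = H_c / H = 19.62 / 9.3 = 2.109

FS = 2.11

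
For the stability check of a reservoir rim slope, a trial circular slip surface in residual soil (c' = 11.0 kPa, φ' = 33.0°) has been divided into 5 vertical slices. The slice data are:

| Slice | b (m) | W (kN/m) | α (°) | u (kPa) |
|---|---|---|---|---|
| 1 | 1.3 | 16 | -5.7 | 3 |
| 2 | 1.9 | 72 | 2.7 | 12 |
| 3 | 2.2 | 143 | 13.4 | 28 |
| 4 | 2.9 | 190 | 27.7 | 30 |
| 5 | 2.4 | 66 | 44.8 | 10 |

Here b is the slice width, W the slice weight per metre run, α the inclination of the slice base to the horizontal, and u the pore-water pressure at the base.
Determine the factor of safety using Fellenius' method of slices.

Ordinary method of slices: FS = Σ[c'·Δl_i + (W_i cosα_i − u_i·Δl_i)·tanφ'] / Σ W_i sinα_i, with Δl_i = b_i / cosα_i.
Slice 1: Δl = 1.3/cos(-5.7°) = 1.306 m; N'_1 = 16·cos(-5.7°) − 3·1.306 = 12.0; c'Δl = 14.37; W sinα = -1.6
Slice 2: Δl = 1.9/cos2.7° = 1.902 m; N'_2 = 72·cos2.7° − 12·1.902 = 49.1; c'Δl = 20.92; W sinα = 3.4
Slice 3: Δl = 2.2/cos13.4° = 2.262 m; N'_3 = 143·cos13.4° − 28·2.262 = 75.8; c'Δl = 24.88; W sinα = 33.1
Slice 4: Δl = 2.9/cos27.7° = 3.275 m; N'_4 = 190·cos27.7° − 30·3.275 = 70.0; c'Δl = 36.03; W sinα = 88.3
Slice 5: Δl = 2.4/cos44.8° = 3.382 m; N'_5 = 66·cos44.8° − 10·3.382 = 13.0; c'Δl = 37.21; W sinα = 46.5
Σc'Δl = 133.4 kN/m; ΣN' = 219.9 kN/m; ΣW sinα = 169.8 kN/m
Resisting = 133.4 + 219.9·tan33.0° = 133.4 + 142.8 = 276.2 kN/m
FS = 276.2 / 169.8 = 1.627

FS = 1.63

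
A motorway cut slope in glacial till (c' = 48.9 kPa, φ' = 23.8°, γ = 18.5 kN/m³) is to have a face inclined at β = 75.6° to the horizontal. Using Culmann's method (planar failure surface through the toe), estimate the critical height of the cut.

Culmann's analysis gives the critical failure plane at α_cr = (β + φ')/2 = (75.6 + 23.8)/2 = 49.7°, and the critical height
H_c = (4c'/γ) · sinβ cosφ' / [1 − cos(β − φ')]
    = (4·48.9/18.5) · sin75.6°·cos23.8° / [1 − cos(51.8°)]
    = 10.573 · 0.9686·0.9150 / [1 − 0.6184]
    = 10.573 · 0.8862 / 0.3816
    = 24.55 m

H_c = 24.55 m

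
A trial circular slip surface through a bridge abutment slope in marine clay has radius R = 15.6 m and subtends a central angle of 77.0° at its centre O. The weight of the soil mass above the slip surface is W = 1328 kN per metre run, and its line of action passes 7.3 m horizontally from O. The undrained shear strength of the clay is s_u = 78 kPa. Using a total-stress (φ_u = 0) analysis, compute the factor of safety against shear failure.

FS = 2.63

Taking moments about the centre O, the resisting moment is provided by the undrained shear strength acting along the arc:
Arc length L_a = R·θ = 15.6·(77.0°·π/180) = 15.6·1.3439 = 20.96 m
M_R = s_u·L_a·R = 78·20.96·15.6 = 25510.1 kN·m/m
M_D = W·d = 1328·7.3 = 9694.4 kN·m/m
FS = M_R / M_D = 25510.1 / 9694.4 = 2.631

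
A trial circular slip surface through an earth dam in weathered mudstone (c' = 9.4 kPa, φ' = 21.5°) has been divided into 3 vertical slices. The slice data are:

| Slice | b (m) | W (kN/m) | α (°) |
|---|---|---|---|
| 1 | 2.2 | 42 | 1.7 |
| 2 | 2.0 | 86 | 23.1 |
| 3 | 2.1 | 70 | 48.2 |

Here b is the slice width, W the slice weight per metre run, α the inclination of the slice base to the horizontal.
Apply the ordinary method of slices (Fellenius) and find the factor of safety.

FS = 1.57

Ordinary method of slices: FS = Σ[c'·Δl_i + (W_i cosα_i)·tanφ'] / Σ W_i sinα_i, with Δl_i = b_i / cosα_i.
Slice 1: Δl = 2.2/cos1.7° = 2.201 m; N'_1 = 42·cos1.7° = 42.0; c'Δl = 20.69; W sinα = 1.2
Slice 2: Δl = 2.0/cos23.1° = 2.174 m; N'_2 = 86·cos23.1° = 79.1; c'Δl = 20.44; W sinα = 33.7
Slice 3: Δl = 2.1/cos48.2° = 3.151 m; N'_3 = 70·cos48.2° = 46.7; c'Δl = 29.62; W sinα = 52.2
Σc'Δl = 70.7 kN/m; ΣN' = 167.7 kN/m; ΣW sinα = 87.2 kN/m
Resisting = 70.7 + 167.7·tan21.5° = 70.7 + 66.1 = 136.8 kN/m
FS = 136.8 / 87.2 = 1.570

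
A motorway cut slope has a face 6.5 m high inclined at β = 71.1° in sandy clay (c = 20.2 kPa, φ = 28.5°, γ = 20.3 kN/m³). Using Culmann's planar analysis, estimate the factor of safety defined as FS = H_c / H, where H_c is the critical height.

FS = 1.93

H_c = (4c/γ) · sinβ cosφ / [1 − cos(β − φ)]
    = (4·20.2/20.3) · sin71.1°·cos28.5° / [1 − cos42.6°]
    = 3.980 · 0.8314 / 0.2639 = 12.54 m
FS = H_c / H = 12.54 / 6.5 = 1.929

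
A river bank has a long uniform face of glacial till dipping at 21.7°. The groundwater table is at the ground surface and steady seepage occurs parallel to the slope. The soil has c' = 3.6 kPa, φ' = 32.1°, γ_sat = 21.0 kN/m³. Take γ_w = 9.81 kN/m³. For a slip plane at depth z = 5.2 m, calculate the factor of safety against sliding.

With seepage parallel to the slope and the water table at the surface, the effective normal stress on the slip plane uses the buoyant unit weight γ' = γ_sat − γ_w while the driving shear stress uses γ_sat:
FS = [c' + γ' z cos²β tanφ'] / [γ_sat z sinβ cosβ]
γ' = 21.0 − 9.81 = 11.19 kN/m³
Numerator = 3.6 + 11.19·5.2·cos²21.7°·tan32.1° = 3.6 + 11.19·5.2·0.8633·0.6273 = 35.111 kPa
Denominator = 21.0·5.2·sin21.7°·cos21.7° = 21.0·5.2·0.3697·0.9291 = 37.515 kPa
FS = 35.111 / 37.515 = 0.936

FS = 0.94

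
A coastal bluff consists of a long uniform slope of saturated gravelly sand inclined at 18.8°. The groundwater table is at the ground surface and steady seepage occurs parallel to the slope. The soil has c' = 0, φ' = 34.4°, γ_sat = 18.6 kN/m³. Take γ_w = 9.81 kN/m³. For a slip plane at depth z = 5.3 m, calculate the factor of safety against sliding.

FS = 0.95

With seepage parallel to the slope and the water table at the surface, the effective normal stress on the slip plane uses the buoyant unit weight γ' = γ_sat − γ_w while the driving shear stress uses γ_sat:
FS = [c' + γ' z cos²β tanφ'] / [γ_sat z sinβ cosβ]
(For c' = 0 this reduces to FS = (γ'/γ_sat)·tanφ'/tanβ.)
γ' = 18.6 − 9.81 = 8.79 kN/m³
Numerator = 0.0 + 8.79·5.3·cos²18.8°·tan34.4° = 0.0 + 8.79·5.3·0.8961·0.6847 = 28.586 kPa
Denominator = 18.6·5.3·sin18.8°·cos18.8° = 18.6·5.3·0.3223·0.9466 = 30.074 kPa
FS = 28.586 / 30.074 = 0.951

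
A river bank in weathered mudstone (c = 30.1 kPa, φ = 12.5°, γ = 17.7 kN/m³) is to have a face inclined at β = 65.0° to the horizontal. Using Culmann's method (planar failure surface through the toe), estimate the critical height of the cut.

Culmann's analysis gives the critical failure plane at α_cr = (β + φ)/2 = (65.0 + 12.5)/2 = 38.8°, and the critical height
H_c = (4c/γ) · sinβ cosφ / [1 − cos(β − φ)]
    = (4·30.1/17.7) · sin65.0°·cos12.5° / [1 − cos(52.5°)]
    = 6.802 · 0.9063·0.9763 / [1 − 0.6088]
    = 6.802 · 0.8848 / 0.3912
    = 15.38 m

H_c = 15.38 m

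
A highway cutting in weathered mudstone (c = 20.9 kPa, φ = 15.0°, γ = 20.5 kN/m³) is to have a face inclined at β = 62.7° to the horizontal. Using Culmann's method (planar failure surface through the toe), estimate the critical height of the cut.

H_c = 10.70 m

Culmann's analysis gives the critical failure plane at α_cr = (β + φ)/2 = (62.7 + 15.0)/2 = 38.9°, and the critical height
H_c = (4c/γ) · sinβ cosφ / [1 − cos(β − φ)]
    = (4·20.9/20.5) · sin62.7°·cos15.0° / [1 − cos(47.7°)]
    = 4.078 · 0.8886·0.9659 / [1 − 0.6730]
    = 4.078 · 0.8583 / 0.3270
    = 10.70 m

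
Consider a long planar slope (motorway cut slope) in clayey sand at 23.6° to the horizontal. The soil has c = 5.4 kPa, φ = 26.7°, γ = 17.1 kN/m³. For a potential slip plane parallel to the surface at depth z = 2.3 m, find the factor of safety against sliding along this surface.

FS = 1.53

For an infinite slope with a slip plane parallel to the surface (no pore pressure): FS = [c + γz cos²β tanφ] / [γz sinβ cosβ].
γz = 17.1·2.3 = 39.33 kN/m²
Numerator = 5.4 + 39.33·cos²23.6°·tan26.7° = 5.4 + 39.33·0.8397·0.5029 = 22.010 kPa
Denominator = 39.33·sin23.6°·cos23.6° = 39.33·0.4003·0.9164 = 14.429 kPa
FS = 22.010 / 14.429 = 1.525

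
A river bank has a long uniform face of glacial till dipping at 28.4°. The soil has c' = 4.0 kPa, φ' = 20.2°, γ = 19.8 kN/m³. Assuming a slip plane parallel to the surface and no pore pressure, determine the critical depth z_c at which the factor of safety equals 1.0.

Setting FS = 1.00 in FS = [c' + γz cos²β tanφ'] / [γz sinβ cosβ] and solving for z:
z = c' / [γ cosβ (FS·sinβ − cosβ·tanφ')]
  = 4.0 / [19.8·cos28.4°·(1.00·sin28.4° − cos28.4°·tan20.2°)]
  = 4.0 / [19.8·0.8796·(1.00·0.4756 − 0.8796·0.3679)]
  = 4.0 / 2.6470 = 1.511 m

z_c = 1.51 m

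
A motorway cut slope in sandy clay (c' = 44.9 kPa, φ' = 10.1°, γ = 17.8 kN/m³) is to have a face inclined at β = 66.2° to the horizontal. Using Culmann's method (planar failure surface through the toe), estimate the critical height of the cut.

Culmann's analysis gives the critical failure plane at α_cr = (β + φ')/2 = (66.2 + 10.1)/2 = 38.1°, and the critical height
H_c = (4c'/γ) · sinβ cosφ' / [1 − cos(β − φ')]
    = (4·44.9/17.8) · sin66.2°·cos10.1° / [1 − cos(56.1°)]
    = 10.090 · 0.9150·0.9845 / [1 − 0.5577]
    = 10.090 · 0.9008 / 0.4423
    = 20.55 m

H_c = 20.55 m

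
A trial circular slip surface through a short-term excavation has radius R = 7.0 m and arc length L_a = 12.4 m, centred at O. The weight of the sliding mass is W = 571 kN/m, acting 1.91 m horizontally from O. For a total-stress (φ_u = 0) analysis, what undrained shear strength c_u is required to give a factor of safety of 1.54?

c_u = 19.3 kPa

FS = c_u·L_a·R / (W·d), so c_u = FS·W·d / (L_a·R).
c_u = 1.54·571·1.91 / (12.40·7.0) = 1679.5 / 86.80 = 19.35 kPa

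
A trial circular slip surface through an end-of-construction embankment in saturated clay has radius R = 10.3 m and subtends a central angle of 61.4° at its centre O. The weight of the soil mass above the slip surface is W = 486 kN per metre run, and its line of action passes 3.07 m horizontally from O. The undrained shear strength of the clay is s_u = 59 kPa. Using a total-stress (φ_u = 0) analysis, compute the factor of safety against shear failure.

Taking moments about the centre O, the resisting moment is provided by the undrained shear strength acting along the arc:
Arc length L_a = R·θ = 10.3·(61.4°·π/180) = 10.3·1.0716 = 11.04 m
M_R = s_u·L_a·R = 59·11.04·10.3 = 6707.7 kN·m/m
M_D = W·d = 486·3.07 = 1492.0 kN·m/m
FS = M_R / M_D = 6707.7 / 1492.0 = 4.496

FS = 4.50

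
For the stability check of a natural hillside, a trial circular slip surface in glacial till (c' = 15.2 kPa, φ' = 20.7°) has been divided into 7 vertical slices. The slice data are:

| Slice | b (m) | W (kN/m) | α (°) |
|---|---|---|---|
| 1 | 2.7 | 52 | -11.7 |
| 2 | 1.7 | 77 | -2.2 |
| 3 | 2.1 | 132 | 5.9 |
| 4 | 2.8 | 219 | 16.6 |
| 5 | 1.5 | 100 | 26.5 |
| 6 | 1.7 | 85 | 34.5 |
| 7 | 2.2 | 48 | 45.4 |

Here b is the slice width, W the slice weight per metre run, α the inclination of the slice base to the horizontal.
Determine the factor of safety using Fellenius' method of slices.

FS = 2.63

Ordinary method of slices: FS = Σ[c'·Δl_i + (W_i cosα_i)·tanφ'] / Σ W_i sinα_i, with Δl_i = b_i / cosα_i.
Slice 1: Δl = 2.7/cos(-11.7°) = 2.757 m; N'_1 = 52·cos(-11.7°) = 50.9; c'Δl = 41.91; W sinα = -10.5
Slice 2: Δl = 1.7/cos(-2.2°) = 1.701 m; N'_2 = 77·cos(-2.2°) = 76.9; c'Δl = 25.86; W sinα = -3.0
Slice 3: Δl = 2.1/cos5.9° = 2.111 m; N'_3 = 132·cos5.9° = 131.3; c'Δl = 32.09; W sinα = 13.6
Slice 4: Δl = 2.8/cos16.6° = 2.922 m; N'_4 = 219·cos16.6° = 209.9; c'Δl = 44.41; W sinα = 62.6
Slice 5: Δl = 1.5/cos26.5° = 1.676 m; N'_5 = 100·cos26.5° = 89.5; c'Δl = 25.48; W sinα = 44.6
Slice 6: Δl = 1.7/cos34.5° = 2.063 m; N'_6 = 85·cos34.5° = 70.1; c'Δl = 31.35; W sinα = 48.1
Slice 7: Δl = 2.2/cos45.4° = 3.133 m; N'_7 = 48·cos45.4° = 33.7; c'Δl = 47.62; W sinα = 34.2
Σc'Δl = 248.7 kN/m; ΣN' = 662.3 kN/m; ΣW sinα = 189.6 kN/m
Resisting = 248.7 + 662.3·tan20.7° = 248.7 + 250.3 = 499.0 kN/m
FS = 499.0 / 189.6 = 2.632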